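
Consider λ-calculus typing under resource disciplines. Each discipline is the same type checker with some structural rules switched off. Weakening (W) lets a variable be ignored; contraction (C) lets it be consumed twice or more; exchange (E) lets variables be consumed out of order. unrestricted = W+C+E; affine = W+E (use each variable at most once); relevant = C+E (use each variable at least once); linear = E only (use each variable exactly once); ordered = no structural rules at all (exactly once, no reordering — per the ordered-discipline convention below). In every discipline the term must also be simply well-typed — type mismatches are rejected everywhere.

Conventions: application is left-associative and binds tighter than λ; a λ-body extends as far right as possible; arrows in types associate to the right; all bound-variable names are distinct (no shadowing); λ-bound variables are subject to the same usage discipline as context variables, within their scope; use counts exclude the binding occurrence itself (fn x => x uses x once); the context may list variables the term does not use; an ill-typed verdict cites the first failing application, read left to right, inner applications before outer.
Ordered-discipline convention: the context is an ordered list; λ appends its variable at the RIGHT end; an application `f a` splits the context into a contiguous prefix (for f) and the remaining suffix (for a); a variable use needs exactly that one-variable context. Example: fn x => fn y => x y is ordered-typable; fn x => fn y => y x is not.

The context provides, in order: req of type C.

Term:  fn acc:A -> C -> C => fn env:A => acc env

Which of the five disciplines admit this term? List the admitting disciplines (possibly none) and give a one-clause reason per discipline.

accepted by: affine, unrestricted
variable uses: req: 0×; acc [bound]: 1×; env [bound]: 1×
uses in reading order: acc, env
typing: the term checks, with type (A -> C -> C) -> A -> C -> C
ordered: ✗ — unused: req — weakening required
linear: ✗ — unused: req — weakening required
affine: ✓ — no duplicate uses among req, acc, env
relevant: ✗ — unused: req — weakening required
unrestricted: ✓ — simply typable at (A -> C -> C) -> A -> C -> C; W, C, E all held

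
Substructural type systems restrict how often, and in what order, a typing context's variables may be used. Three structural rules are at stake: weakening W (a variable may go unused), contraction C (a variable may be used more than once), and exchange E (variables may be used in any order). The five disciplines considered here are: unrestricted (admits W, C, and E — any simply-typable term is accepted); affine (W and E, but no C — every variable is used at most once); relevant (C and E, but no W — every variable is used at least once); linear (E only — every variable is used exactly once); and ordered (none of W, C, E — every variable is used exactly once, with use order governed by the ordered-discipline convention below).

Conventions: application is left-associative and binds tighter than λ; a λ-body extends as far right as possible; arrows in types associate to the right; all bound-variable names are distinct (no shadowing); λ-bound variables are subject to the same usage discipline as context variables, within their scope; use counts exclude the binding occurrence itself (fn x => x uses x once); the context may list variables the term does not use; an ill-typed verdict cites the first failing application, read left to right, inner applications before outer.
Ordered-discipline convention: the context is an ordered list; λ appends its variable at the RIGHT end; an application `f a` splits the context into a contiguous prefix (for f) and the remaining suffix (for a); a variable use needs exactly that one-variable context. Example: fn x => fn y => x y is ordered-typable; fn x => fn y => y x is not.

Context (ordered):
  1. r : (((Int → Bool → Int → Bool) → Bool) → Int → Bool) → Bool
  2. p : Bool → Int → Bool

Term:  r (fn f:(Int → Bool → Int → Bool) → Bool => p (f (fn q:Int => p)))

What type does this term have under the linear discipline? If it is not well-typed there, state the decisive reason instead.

not well-typed under linear — p ×2 used more than once (contraction); q left unused
variable uses: r: 1×, p: 2×, f [bound]: 1×, q [bound]: 0×
order of uses: r, p, f, p
typing: ✓ — Bool
across the five disciplines: ordered ✗; linear ✗; affine ✗; relevant ✗; unrestricted ✓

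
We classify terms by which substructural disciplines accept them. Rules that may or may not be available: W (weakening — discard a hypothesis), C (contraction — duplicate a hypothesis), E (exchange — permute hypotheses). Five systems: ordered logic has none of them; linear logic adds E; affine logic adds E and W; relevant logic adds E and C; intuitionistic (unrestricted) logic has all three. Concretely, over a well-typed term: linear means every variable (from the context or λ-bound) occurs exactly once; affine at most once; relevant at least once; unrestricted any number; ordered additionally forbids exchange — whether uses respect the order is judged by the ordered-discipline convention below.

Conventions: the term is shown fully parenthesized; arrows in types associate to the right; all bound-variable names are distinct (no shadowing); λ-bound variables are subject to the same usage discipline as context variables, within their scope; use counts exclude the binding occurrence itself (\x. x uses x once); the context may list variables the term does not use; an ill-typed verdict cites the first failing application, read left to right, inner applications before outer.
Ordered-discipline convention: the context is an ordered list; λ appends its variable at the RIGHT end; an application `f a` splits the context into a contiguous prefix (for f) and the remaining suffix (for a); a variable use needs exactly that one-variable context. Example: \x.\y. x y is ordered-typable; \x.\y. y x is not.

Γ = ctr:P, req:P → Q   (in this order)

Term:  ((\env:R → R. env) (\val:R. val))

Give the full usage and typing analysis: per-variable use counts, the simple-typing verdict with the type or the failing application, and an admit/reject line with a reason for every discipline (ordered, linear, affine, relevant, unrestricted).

variable uses: ctr: 0, req: 0, env [bound]: 1, val [bound]: 1
left-to-right use order: env, val
typing: well-typed at R → R
ordered: ✗ — needs weakening: ctr, req unused
linear: ✗ — needs weakening: ctr, req unused
affine: ✓ — no duplicate uses among ctr, req, env, val
relevant: ✗ — needs weakening: ctr, req unused
unrestricted: ✓ — type-checks (R → R) and nothing is barred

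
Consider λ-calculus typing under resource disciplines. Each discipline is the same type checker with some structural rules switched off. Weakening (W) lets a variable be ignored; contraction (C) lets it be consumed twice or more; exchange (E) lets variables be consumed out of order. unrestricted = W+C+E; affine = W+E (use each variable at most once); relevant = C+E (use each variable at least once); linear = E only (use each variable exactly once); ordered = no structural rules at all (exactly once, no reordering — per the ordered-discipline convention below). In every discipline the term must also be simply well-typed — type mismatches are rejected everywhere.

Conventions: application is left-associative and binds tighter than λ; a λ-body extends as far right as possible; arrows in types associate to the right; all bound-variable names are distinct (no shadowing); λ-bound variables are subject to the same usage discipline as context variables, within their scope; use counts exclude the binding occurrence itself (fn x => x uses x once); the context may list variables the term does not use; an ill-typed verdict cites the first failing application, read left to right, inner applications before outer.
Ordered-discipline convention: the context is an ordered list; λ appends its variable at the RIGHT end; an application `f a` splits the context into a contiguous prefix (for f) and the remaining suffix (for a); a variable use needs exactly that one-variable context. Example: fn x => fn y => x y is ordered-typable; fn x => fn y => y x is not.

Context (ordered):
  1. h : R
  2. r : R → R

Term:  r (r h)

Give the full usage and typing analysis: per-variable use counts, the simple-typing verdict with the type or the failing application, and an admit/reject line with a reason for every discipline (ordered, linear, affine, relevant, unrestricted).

variable uses: h ×1, r ×2
order of uses: r, r, h
typing: well-typed — term : R
ordered: ✗, needs contraction — r ×2
linear: ✗, needs contraction — r ×2
affine: ✗, needs contraction — r ×2
relevant: ✓, every one of h, r appears
unrestricted: ✓, type-checks (R) and nothing is barred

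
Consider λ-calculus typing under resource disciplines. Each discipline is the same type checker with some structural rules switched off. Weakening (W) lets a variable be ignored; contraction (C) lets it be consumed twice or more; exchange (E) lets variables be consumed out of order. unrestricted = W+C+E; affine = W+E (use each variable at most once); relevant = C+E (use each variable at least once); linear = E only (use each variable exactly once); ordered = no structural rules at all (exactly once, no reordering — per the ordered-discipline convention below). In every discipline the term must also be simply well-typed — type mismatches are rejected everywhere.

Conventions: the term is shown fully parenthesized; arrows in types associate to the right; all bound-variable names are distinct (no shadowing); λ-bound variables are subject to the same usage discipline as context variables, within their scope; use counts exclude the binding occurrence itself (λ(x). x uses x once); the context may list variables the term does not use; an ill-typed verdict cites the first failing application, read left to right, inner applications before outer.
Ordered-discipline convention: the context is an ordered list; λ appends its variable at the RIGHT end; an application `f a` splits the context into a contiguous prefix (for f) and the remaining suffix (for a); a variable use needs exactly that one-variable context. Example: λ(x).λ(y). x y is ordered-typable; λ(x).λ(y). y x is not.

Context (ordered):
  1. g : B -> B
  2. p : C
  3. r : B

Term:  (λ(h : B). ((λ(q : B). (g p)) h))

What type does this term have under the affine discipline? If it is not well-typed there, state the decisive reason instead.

not well-typed under affine — fails simple typing
use counts: g: 1×, p: 1×, r: 0×, h (bound): 1×, q (bound): 0×
order of uses: g, p, h
typing: ill-typed: an application expects B but receives C
summary: ordered ✗; linear ✗; affine ✗; relevant ✗; unrestricted ✗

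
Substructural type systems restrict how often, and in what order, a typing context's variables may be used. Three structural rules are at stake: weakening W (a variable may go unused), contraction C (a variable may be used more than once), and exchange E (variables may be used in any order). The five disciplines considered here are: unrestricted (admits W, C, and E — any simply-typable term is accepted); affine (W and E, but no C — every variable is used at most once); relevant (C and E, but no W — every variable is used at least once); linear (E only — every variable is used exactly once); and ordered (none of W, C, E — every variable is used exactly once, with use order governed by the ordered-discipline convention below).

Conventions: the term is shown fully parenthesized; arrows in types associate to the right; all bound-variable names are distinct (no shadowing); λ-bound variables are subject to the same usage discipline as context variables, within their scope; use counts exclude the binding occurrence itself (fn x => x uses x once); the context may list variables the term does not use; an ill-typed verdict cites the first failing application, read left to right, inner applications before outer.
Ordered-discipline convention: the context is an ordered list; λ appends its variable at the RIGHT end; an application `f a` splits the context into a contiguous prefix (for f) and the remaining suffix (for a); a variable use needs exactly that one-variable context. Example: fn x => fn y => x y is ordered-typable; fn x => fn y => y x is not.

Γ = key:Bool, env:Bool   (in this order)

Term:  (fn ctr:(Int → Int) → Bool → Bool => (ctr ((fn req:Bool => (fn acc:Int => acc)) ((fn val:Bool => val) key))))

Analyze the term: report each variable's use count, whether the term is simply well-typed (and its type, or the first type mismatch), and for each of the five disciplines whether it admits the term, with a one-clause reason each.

counts: key=1; env=0; ctr (bound)=1; req (bound)=0; acc (bound)=1; val (bound)=1
order of uses: ctr, acc, val, key
typing: well-typed at ((Int → Int) → Bool → Bool) → Bool → Bool
ordered: ✗ — env, req never used (weakening)
linear: ✗ — env, req never used (weakening)
affine: ✓ — no duplicate uses among key, env, ctr, req, acc, val
relevant: ✗ — env, req never used (weakening)
unrestricted: ✓ — type-checks (((Int → Int) → Bool → Bool) → Bool → Bool) and nothing is barred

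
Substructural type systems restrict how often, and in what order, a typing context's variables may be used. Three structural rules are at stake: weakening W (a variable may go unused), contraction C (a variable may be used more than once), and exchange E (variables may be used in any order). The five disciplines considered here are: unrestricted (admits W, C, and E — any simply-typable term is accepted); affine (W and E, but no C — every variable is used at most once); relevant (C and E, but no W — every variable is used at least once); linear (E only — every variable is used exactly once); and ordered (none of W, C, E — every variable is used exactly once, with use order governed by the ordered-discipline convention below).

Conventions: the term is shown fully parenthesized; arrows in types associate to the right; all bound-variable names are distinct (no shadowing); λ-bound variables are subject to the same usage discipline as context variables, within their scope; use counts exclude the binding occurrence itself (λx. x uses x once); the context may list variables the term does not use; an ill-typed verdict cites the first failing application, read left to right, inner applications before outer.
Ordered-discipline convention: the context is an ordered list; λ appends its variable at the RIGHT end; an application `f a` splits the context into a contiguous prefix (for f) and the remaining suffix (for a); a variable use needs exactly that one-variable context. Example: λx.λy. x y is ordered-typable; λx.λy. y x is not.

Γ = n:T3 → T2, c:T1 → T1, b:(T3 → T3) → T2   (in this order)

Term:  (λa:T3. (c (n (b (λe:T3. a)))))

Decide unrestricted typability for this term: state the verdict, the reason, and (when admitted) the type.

no — the type mismatch rejects it
usage: n ×1; c ×1; b ×1; a [bound] ×1; e [bound] ×0
use order (left to right): c, n, b, a
typing: ill-typed: an argument T2 mismatches the expected T3
per-discipline verdicts: ordered ✗ | linear ✗ | affine ✗ | relevant ✗ | unrestricted ✗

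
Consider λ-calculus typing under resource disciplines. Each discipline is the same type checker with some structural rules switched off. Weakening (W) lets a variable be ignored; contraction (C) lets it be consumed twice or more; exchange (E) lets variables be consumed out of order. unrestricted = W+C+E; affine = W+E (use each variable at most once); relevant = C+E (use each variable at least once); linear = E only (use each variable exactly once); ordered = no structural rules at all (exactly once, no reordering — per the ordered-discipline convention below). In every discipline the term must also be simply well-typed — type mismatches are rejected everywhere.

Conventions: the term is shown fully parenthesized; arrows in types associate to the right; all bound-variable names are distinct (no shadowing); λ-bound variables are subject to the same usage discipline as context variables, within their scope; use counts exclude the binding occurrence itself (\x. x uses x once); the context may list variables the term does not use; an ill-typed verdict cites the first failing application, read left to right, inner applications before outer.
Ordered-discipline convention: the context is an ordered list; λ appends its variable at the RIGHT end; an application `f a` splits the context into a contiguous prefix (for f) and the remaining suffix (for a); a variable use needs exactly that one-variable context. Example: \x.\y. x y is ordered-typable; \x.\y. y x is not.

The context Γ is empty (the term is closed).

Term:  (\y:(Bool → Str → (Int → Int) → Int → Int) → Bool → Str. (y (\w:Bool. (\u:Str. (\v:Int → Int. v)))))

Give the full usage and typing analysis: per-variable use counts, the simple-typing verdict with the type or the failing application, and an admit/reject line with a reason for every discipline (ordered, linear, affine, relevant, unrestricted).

usage: y (bound): 1, w (bound): 0, u (bound): 0, v (bound): 1
uses in reading order: y, v
typing: well-typed — term : ((Bool → Str → (Int → Int) → Int → Int) → Bool → Str) → Bool → Str
ordered ✗ (unused: w, u — weakening required)
linear ✗ (unused: w, u — weakening required)
affine ✓ (y, w, u, v: no repeats, contraction unneeded)
relevant ✗ (unused: w, u — weakening required)
unrestricted ✓ (typability at ((Bool → Str → (Int → Int) → Int → Int) → Bool → Str) → Bool → Str is all that's needed)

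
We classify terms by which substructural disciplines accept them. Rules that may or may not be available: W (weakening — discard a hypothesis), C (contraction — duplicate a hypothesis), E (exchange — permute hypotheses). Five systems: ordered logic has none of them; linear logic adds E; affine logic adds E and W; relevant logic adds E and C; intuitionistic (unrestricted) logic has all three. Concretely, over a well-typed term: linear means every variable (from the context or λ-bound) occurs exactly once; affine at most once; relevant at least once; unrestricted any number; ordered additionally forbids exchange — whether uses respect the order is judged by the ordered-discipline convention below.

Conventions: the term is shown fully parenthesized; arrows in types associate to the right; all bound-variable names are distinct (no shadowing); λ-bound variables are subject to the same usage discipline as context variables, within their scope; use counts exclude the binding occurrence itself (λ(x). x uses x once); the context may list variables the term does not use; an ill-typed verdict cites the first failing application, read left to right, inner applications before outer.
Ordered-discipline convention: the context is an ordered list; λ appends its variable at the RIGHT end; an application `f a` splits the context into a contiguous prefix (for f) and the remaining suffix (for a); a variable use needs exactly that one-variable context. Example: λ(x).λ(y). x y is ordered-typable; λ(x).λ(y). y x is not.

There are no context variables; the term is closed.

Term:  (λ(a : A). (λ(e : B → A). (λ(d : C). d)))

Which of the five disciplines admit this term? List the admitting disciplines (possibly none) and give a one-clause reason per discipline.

admitted by: affine, unrestricted
counts: a (bound): 0×; e (bound): 0×; d (bound): 1×
use order (left to right): d
typing: ✓ — A → (B → A) → C → C
ordered: ✗, a, e never used (weakening)
linear: ✗, a, e never used (weakening)
affine: ✓, at most one use each (a, e, d)
relevant: ✗, a, e never used (weakening)
unrestricted: ✓, typability at A → (B → A) → C → C is all that's needed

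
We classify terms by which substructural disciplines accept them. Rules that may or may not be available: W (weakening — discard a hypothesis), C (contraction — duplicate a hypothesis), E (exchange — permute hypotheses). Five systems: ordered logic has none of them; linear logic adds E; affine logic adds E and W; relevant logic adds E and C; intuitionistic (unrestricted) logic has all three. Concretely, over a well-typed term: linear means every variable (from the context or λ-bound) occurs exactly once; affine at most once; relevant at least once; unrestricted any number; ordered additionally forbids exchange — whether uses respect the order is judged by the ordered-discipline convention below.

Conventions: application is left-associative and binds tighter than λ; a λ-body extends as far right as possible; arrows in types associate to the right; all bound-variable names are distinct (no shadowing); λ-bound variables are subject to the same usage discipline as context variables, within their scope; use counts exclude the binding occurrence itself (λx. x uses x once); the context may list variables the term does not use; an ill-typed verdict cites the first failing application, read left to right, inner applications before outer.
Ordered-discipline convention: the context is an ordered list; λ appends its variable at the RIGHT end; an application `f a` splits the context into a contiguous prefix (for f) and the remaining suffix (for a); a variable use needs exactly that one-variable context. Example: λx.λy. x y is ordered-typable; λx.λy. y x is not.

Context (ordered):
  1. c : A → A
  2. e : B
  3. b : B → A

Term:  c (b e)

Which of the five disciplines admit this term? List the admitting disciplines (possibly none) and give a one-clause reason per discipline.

admitted by: linear, affine, relevant, unrestricted
variable uses: c: 1×, e: 1×, b: 1×
left-to-right use order: c, b, e
typing: well-typed at A
ordered: ✗, use order c, b, e needs exchange
linear: ✓, each of c, e, b used exactly once
affine: ✓, at most one use each (c, e, b)
relevant: ✓, none of c, e, b goes unused
unrestricted: ✓, well-typed at A; no restrictions here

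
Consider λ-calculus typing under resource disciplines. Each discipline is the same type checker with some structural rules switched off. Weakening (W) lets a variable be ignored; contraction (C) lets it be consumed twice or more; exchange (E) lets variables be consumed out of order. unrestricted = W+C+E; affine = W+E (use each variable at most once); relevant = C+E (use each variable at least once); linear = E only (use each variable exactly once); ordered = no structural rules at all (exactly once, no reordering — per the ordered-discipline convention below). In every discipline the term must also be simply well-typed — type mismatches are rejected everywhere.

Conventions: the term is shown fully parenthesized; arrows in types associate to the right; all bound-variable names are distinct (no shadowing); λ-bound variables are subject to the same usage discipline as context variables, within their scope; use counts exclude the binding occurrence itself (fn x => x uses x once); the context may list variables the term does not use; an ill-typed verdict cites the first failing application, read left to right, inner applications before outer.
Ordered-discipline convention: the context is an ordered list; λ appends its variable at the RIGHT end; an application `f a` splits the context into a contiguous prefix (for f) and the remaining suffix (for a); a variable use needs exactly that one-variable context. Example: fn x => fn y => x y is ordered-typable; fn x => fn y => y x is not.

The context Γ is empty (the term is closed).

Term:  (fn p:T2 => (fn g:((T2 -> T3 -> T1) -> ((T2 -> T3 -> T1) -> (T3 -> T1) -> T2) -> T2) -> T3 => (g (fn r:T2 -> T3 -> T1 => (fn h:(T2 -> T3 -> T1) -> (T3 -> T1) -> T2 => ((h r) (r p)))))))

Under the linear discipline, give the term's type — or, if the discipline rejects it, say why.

not well-typed under linear — repeated use of r ×2
usage: p (bound): 1×; g (bound): 1×; r (bound): 2×; h (bound): 1×
uses in reading order: g, h, r, r, p
typing: the term checks, with type T2 -> (((T2 -> T3 -> T1) -> ((T2 -> T3 -> T1) -> (T3 -> T1) -> T2) -> T2) -> T3) -> T3
per-discipline verdicts: ordered ✗ | linear ✗ | affine ✗ | relevant ✓ | unrestricted ✓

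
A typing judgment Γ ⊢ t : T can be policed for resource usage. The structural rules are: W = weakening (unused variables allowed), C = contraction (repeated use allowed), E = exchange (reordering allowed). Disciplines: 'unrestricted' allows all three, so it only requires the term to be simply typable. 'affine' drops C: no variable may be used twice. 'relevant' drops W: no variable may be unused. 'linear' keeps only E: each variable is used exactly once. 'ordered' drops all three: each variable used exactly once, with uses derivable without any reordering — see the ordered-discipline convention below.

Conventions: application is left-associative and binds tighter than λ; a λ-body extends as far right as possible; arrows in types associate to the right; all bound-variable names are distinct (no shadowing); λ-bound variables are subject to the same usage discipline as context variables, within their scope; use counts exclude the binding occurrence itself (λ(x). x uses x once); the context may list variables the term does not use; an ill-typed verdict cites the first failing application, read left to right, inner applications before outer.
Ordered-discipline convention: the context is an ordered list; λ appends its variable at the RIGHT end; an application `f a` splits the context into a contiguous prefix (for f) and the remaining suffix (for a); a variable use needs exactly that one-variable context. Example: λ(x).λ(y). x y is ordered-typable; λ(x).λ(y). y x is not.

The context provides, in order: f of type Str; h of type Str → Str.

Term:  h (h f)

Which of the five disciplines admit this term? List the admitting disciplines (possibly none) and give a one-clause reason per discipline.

admitting disciplines: relevant, unrestricted
use counts: f ×1, h ×2
uses in reading order: h, h, f
typing: well-typed — term : Str
ordered ✗ (h ×2 used more than once (contraction))
linear ✗ (h ×2 used more than once (contraction))
affine ✗ (h ×2 used more than once (contraction))
relevant ✓ (at least one use each (f, h))
unrestricted ✓ (simply typable at Str; W, C, E all held)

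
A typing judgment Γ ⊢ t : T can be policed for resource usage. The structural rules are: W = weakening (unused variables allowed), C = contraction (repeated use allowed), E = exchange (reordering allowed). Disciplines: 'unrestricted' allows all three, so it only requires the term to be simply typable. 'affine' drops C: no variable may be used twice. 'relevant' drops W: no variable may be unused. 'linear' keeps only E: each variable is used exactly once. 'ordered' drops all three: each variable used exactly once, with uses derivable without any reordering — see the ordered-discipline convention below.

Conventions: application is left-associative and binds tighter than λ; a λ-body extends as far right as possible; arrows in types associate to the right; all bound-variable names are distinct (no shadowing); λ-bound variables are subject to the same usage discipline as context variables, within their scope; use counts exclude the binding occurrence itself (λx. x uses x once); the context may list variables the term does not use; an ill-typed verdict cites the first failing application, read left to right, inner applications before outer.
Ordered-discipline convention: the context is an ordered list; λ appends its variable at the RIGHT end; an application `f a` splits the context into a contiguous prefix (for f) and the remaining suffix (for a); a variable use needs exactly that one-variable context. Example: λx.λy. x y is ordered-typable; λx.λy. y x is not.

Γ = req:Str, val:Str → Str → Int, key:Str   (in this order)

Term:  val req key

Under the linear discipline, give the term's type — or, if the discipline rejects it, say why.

term : Int
usage: req=1; val=1; key=1
order of uses: val, req, key
typing: ✓ — Int
per-discipline verdicts: ordered ✗, linear ✓, affine ✓, relevant ✓, unrestricted ✓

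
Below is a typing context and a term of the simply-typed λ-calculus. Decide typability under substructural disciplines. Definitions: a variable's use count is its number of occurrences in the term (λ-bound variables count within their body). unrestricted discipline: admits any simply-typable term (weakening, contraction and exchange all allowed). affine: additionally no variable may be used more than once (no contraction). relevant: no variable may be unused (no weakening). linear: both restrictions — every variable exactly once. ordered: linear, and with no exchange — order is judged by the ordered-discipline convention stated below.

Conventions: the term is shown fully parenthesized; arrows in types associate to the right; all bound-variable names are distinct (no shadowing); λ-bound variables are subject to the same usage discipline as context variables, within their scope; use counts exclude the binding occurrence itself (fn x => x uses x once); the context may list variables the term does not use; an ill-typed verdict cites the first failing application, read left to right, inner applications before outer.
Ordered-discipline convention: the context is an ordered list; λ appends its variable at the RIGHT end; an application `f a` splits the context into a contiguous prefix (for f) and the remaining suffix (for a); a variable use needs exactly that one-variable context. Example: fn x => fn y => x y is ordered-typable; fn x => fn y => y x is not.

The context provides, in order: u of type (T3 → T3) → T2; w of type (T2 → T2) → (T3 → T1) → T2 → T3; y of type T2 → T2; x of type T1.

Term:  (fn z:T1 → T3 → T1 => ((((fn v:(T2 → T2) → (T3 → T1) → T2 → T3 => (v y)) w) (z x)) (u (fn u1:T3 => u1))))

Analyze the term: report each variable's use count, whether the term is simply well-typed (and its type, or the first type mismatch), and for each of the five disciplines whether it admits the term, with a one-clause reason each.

variable uses: u: 1, w: 1, y: 1, x: 1, z (λ-bound): 1, v (λ-bound): 1, u1 (λ-bound): 1
use order (left to right): v, y, w, z, x, u, u1
typing: well-typed — term : (T1 → T3 → T1) → T3
ordered: ✗, no ordered split (uses run v, y, w, z, x, u, u1)
linear: ✓, single use per variable (u, w, y, x, z, v, u1)
affine: ✓, none of u, w, y, x, z, v, u1 used more than once
relevant: ✓, none of u, w, y, x, z, v, u1 goes unused
unrestricted: ✓, well-typed at (T1 → T3 → T1) → T3; no restrictions here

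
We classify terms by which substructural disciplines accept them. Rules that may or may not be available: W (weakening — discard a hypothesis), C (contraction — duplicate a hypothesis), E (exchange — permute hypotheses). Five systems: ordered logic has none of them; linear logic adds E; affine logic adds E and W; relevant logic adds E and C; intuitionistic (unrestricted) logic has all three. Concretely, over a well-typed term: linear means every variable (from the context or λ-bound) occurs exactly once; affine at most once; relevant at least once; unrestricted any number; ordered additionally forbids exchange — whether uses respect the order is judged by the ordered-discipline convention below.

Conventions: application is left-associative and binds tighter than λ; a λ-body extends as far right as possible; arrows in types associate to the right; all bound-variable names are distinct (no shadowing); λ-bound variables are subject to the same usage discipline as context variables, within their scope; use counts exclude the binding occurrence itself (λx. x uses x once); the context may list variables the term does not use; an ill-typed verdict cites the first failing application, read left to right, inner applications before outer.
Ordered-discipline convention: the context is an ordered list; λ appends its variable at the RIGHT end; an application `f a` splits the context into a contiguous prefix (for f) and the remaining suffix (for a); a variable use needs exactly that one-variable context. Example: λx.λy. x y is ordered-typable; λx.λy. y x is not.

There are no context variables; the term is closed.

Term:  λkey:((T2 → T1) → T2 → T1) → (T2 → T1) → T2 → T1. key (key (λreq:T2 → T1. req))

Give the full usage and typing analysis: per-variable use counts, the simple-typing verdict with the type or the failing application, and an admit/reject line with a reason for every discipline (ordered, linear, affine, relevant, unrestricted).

counts: key (bound) ×2, req (bound) ×1
order of uses: key, key, req
typing: the term checks, with type (((T2 → T1) → T2 → T1) → (T2 → T1) → T2 → T1) → (T2 → T1) → T2 → T1
ordered: ✗ — uses contraction: key ×2
linear: ✗ — uses contraction: key ×2
affine: ✗ — uses contraction: key ×2
relevant: ✓ — key, req: all used, weakening unneeded
unrestricted: ✓ — type-checks ((((T2 → T1) → T2 → T1) → (T2 → T1) → T2 → T1) → (T2 → T1) → T2 → T1) and nothing is barred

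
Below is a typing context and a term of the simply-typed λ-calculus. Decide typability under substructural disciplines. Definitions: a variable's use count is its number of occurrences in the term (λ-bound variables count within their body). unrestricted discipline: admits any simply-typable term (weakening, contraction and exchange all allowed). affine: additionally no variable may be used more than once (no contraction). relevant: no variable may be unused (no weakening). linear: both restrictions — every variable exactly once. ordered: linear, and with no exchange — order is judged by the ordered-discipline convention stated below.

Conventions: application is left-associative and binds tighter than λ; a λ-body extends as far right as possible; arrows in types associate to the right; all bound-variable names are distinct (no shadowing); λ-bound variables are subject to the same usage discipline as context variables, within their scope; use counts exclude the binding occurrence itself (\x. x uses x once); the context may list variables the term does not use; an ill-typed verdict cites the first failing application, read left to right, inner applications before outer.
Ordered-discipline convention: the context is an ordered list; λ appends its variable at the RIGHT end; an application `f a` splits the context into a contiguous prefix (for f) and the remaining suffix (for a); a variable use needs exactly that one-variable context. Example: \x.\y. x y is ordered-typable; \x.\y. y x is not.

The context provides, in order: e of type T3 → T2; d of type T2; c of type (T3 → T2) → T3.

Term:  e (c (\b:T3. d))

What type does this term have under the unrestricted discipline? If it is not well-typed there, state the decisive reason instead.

term : T2
usage: e ×1, d ×1, c ×1, b [bound] ×0
order of uses: e, c, d
typing: well-typed — term : T2
summary: ordered ✗ | linear ✗ | affine ✓ | relevant ✗ | unrestricted ✓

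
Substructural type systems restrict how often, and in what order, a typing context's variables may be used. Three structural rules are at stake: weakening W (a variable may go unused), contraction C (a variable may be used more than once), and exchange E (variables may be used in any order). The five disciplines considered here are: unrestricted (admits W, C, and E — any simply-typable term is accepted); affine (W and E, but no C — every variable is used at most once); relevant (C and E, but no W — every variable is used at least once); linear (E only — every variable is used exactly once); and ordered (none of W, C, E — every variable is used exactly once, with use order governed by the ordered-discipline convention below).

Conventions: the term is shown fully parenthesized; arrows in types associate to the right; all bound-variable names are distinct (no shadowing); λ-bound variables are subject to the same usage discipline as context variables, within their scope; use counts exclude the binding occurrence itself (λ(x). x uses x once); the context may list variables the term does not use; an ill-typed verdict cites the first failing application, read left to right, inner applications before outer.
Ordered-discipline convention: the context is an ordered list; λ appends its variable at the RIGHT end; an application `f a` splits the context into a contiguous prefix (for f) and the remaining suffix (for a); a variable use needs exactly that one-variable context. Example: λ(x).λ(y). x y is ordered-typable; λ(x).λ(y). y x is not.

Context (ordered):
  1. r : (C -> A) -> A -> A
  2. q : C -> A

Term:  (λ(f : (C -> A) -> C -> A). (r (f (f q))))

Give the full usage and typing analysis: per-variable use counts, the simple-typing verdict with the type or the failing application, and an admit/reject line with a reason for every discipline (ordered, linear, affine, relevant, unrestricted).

usage: r: 1, q: 1, f [bound]: 2
uses in reading order: r, f, f, q
typing: the term checks, with type ((C -> A) -> C -> A) -> A -> A
ordered: ✗, f ×2 used more than once (contraction)
linear: ✗, f ×2 used more than once (contraction)
affine: ✗, f ×2 used more than once (contraction)
relevant: ✓, none of r, q, f goes unused
unrestricted: ✓, well-typed at ((C -> A) -> C -> A) -> A -> A; no restrictions here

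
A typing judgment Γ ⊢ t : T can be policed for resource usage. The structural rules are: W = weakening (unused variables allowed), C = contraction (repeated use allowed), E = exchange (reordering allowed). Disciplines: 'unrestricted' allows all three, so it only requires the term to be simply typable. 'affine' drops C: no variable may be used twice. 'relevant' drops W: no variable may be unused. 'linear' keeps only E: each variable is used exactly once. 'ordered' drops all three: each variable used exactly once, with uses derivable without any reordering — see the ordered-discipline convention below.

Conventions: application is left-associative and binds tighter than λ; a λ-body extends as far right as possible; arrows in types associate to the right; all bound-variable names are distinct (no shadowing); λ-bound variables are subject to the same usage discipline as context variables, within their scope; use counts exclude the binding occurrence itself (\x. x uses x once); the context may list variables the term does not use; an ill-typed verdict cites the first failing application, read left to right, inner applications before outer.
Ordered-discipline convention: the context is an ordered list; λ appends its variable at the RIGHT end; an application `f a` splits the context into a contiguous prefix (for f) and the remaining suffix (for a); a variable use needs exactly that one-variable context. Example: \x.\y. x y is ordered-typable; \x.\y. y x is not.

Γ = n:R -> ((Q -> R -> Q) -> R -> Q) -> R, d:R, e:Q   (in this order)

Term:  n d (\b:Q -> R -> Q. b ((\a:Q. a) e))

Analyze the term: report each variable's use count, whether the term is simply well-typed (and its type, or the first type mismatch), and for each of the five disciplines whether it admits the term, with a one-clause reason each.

usage: n=1, d=1, e=1, b (bound)=1, a (bound)=1
use order (left to right): n, d, b, a, e
typing: well-typed at R
ordered: ✗, use order n, d, b, a, e needs exchange
linear: ✓, exactly-once usage across n, d, e, b, a
affine: ✓, none of n, d, e, b, a used more than once
relevant: ✓, at least one use each (n, d, e, b, a)
unrestricted: ✓, well-typed at R; no restrictions here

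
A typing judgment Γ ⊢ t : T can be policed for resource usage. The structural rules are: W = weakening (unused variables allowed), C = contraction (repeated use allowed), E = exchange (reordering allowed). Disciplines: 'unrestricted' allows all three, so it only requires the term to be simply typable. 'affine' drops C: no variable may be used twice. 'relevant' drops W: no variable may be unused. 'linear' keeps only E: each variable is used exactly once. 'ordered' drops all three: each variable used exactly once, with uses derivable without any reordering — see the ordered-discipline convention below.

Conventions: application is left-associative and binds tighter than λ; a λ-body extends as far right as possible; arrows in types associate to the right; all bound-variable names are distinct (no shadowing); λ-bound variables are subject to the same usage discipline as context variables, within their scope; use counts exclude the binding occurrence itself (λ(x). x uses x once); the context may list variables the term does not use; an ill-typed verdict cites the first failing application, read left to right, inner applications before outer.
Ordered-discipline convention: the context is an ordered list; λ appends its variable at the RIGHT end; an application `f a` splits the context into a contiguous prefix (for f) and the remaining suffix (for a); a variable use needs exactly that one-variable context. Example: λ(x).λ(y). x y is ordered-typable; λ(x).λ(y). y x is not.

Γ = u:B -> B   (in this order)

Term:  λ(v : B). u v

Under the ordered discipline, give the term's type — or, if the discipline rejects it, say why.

term : B -> B
variable uses: u: 1×; v (λ-bound): 1×
uses in reading order: u, v
typing: well-typed — term : B -> B
across the five disciplines: ordered ✓ · linear ✓ · affine ✓ · relevant ✓ · unrestricted ✓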